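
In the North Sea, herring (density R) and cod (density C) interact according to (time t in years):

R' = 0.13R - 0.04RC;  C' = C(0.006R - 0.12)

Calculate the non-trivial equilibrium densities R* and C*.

Set dC/dt = 0 with C > 0: 0.006R - 0.12 = 0, so R* = 0.12/0.006 = 20.
Set dR/dt = 0 with R > 0: 0.13 - 0.04C = 0, so C* = 0.13/0.04 = 3.25.

R* ≈ 20, C* ≈ 3.25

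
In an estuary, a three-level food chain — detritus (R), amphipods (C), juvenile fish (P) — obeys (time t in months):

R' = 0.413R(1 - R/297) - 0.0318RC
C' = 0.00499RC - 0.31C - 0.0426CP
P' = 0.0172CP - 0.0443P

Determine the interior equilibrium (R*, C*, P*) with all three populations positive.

R* ≈ 238, C* ≈ 2.58, P* ≈ 20.6

From dP/dt = 0: 0.0172C* = 0.0443, so C* = 2.58.
From dR/dt = 0: 0.413(1 - R*/297) = 0.0318·2.58, giving R* = 297·(1 - 0.198) = 238.
From dC/dt = 0: 0.00499·238 - 0.31 = 0.0426P*, so P* = 0.878/0.0426 = 20.6.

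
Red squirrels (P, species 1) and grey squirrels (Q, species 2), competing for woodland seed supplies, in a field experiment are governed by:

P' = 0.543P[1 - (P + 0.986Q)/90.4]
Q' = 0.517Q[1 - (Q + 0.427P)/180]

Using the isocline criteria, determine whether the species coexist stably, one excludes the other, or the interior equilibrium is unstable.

species 2 excludes species 1

Compare the nullcline intercepts: K1/α12 = 90.4/0.986 = 91.7 < K2 = 180; K2/α21 = 180/0.427 = 422 > K1 = 90.4.
Since the inequalities point opposite ways, species 2 can invade but species 1 cannot.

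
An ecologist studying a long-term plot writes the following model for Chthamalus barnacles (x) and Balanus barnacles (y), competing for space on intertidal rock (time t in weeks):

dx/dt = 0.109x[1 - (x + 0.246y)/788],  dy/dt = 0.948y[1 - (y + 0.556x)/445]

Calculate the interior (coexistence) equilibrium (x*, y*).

Setting both brackets to zero gives the nullclines x + 0.246y = 788 and 0.556x + y = 445.
Substituting y = 445 - 0.556x into the first: x(1 - 0.246·0.556) = 788 - 0.246·445.
So x* = 679/0.863 = 786, and then y* = 445 - 0.556·786 = 7.96.

x* ≈ 786, y* ≈ 7.96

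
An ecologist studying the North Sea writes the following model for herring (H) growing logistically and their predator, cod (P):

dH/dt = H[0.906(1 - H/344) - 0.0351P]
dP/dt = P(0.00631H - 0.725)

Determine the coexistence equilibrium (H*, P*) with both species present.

From dP/dt = 0 with P > 0: 0.00631H* = 0.725, so H* = 115.
Substitute into dH/dt = 0: 0.906(1 - 115/344) = 0.0351P*.
The bracket is 0.666, giving P* = 0.603/0.0351 = 17.2.

H* ≈ 115, P* ≈ 17.2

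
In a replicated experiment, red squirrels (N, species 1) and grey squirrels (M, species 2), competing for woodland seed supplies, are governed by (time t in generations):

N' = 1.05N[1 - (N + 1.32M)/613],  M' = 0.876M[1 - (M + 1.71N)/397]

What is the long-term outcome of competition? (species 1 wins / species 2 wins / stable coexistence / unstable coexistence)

species 1 excludes species 2

Compare the nullcline intercepts: K1/α12 = 613/1.32 = 464 > K2 = 397; K2/α21 = 397/1.71 = 232 < K1 = 613.
Since the inequalities point opposite ways, species 1 can invade but species 2 cannot.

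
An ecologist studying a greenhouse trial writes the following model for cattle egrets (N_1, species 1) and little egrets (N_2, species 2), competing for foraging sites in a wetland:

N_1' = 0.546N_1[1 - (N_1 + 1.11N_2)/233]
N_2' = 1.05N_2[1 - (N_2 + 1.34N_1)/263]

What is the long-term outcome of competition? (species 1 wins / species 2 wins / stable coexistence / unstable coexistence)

Compare the nullcline intercepts: K1/α12 = 233/1.11 = 210 < K2 = 263; K2/α21 = 263/1.34 = 196 < K1 = 233.
Since both are reversed, neither can invade when rare; the interior point is a saddle.

unstable coexistence (outcome depends on initial conditions)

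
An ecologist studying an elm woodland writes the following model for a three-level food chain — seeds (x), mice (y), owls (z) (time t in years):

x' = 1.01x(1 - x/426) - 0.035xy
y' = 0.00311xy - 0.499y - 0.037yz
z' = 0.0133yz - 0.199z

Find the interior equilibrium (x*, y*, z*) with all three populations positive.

From dz/dt = 0: 0.0133y* = 0.199, so y* = 15.
From dx/dt = 0: 1.01(1 - x*/426) = 0.035·15, giving x* = 426·(1 - 0.518) = 205.
From dy/dt = 0: 0.00311·205 - 0.499 = 0.037z*, so z* = 0.139/0.037 = 3.75.

x* ≈ 205, y* ≈ 15, z* ≈ 3.75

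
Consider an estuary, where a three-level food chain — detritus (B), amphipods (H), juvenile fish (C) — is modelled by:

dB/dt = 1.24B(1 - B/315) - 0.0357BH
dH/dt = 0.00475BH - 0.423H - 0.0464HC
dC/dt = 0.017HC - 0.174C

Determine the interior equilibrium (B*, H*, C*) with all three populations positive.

B* ≈ 222, H* ≈ 10.2, C* ≈ 13.6

From dC/dt = 0: 0.017H* = 0.174, so H* = 10.2.
From dB/dt = 0: 1.24(1 - B*/315) = 0.0357·10.2, giving B* = 315·(1 - 0.295) = 222.
From dH/dt = 0: 0.00475·222 - 0.423 = 0.0464C*, so C* = 0.632/0.0464 = 13.6.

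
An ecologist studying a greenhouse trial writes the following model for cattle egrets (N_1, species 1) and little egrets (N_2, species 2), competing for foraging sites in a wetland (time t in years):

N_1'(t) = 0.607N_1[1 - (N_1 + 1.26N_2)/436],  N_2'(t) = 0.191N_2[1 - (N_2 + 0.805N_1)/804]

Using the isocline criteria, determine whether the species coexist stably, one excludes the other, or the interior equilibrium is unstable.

species 2 excludes species 1

Compare the nullcline intercepts: K1/α12 = 436/1.26 = 346 < K2 = 804; K2/α21 = 804/0.805 = 999 > K1 = 436.
Since the inequalities point opposite ways, species 2 can invade but species 1 cannot.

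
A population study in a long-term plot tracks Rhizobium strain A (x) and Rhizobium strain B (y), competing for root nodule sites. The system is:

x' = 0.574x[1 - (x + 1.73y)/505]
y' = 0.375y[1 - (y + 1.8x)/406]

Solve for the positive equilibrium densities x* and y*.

Setting both brackets to zero gives the nullclines x + 1.73y = 505 and 1.8x + y = 406.
Substituting y = 406 - 1.8x into the first: x(1 - 1.73·1.8) = 505 - 1.73·406.
So x* = -197/-2.11 = 93.4, and then y* = 406 - 1.8·93.4 = 238.

x* ≈ 93.4, y* ≈ 238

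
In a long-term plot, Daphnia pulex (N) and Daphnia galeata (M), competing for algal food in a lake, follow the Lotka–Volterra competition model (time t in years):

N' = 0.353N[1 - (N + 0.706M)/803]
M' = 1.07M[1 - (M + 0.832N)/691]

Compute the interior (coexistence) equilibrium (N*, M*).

Setting both brackets to zero gives the nullclines N + 0.706M = 803 and 0.832N + M = 691.
Substituting M = 691 - 0.832N into the first: N(1 - 0.706·0.832) = 803 - 0.706·691.
So N* = 315/0.413 = 764, and then M* = 691 - 0.832·764 = 55.5.

N* ≈ 764, M* ≈ 55.5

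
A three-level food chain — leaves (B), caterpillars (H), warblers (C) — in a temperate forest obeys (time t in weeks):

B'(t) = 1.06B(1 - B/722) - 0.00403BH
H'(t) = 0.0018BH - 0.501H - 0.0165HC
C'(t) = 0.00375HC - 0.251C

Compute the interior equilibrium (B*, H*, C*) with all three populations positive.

B* ≈ 538, H* ≈ 66.9, C* ≈ 28.4

From dC/dt = 0: 0.00375H* = 0.251, so H* = 66.9.
From dB/dt = 0: 1.06(1 - B*/722) = 0.00403·66.9, giving B* = 722·(1 - 0.254) = 538.
From dH/dt = 0: 0.0018·538 - 0.501 = 0.0165C*, so C* = 0.468/0.0165 = 28.4.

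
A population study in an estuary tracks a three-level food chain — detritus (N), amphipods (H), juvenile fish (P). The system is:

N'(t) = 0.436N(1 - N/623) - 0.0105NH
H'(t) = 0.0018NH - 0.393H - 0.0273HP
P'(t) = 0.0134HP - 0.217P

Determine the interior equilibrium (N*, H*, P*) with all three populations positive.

From dP/dt = 0: 0.0134H* = 0.217, so H* = 16.2.
From dN/dt = 0: 0.436(1 - N*/623) = 0.0105·16.2, giving N* = 623·(1 - 0.39) = 380.
From dH/dt = 0: 0.0018·380 - 0.393 = 0.0273P*, so P* = 0.291/0.0273 = 10.7.

N* ≈ 380, H* ≈ 16.2, P* ≈ 10.7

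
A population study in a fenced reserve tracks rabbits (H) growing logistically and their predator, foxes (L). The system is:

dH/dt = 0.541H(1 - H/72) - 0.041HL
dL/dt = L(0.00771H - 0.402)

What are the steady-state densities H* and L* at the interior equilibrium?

H* ≈ 52.1, L* ≈ 3.64

From dL/dt = 0 with L > 0: 0.00771H* = 0.402, so H* = 52.1.
Substitute into dH/dt = 0: 0.541(1 - 52.1/72) = 0.041L*.
The bracket is 0.276, giving L* = 0.149/0.041 = 3.64.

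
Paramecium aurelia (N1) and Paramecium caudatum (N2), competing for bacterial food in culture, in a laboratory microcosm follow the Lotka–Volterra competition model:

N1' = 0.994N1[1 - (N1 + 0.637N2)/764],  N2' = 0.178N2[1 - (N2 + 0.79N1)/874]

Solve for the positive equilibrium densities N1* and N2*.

N1* ≈ 417, N2* ≈ 544

Setting both brackets to zero gives the nullclines N1 + 0.637N2 = 764 and 0.79N1 + N2 = 874.
Substituting N2 = 874 - 0.79N1 into the first: N1(1 - 0.637·0.79) = 764 - 0.637·874.
So N1* = 207/0.497 = 417, and then N2* = 874 - 0.79·417 = 544.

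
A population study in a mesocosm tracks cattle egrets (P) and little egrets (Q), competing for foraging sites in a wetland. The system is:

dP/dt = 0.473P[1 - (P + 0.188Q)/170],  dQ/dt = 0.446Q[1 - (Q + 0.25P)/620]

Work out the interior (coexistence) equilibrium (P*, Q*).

P* ≈ 56.1, Q* ≈ 606

Setting both brackets to zero gives the nullclines P + 0.188Q = 170 and 0.25P + Q = 620.
Substituting Q = 620 - 0.25P into the first: P(1 - 0.188·0.25) = 170 - 0.188·620.
So P* = 53.4/0.953 = 56.1, and then Q* = 620 - 0.25·56.1 = 606.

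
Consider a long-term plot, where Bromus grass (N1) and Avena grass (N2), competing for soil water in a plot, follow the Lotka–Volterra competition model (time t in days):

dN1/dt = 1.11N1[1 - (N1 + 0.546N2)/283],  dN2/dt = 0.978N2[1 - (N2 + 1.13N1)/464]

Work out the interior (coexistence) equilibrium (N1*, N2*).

N1* ≈ 77.4, N2* ≈ 377

Setting both brackets to zero gives the nullclines N1 + 0.546N2 = 283 and 1.13N1 + N2 = 464.
Substituting N2 = 464 - 1.13N1 into the first: N1(1 - 0.546·1.13) = 283 - 0.546·464.
So N1* = 29.7/0.383 = 77.4, and then N2* = 464 - 1.13·77.4 = 377.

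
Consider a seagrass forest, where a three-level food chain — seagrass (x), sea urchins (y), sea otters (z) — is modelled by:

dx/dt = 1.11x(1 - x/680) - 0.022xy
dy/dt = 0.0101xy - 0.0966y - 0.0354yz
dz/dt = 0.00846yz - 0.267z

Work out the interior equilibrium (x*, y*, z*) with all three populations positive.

x* ≈ 255, y* ≈ 31.6, z* ≈ 69.9

From dz/dt = 0: 0.00846y* = 0.267, so y* = 31.6.
From dx/dt = 0: 1.11(1 - x*/680) = 0.022·31.6, giving x* = 680·(1 - 0.626) = 255.
From dy/dt = 0: 0.0101·255 - 0.0966 = 0.0354z*, so z* = 2.48/0.0354 = 69.9.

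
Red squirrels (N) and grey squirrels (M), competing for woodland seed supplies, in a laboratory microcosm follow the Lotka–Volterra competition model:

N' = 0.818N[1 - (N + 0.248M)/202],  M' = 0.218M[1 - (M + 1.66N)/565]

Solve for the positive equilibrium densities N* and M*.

Setting both brackets to zero gives the nullclines N + 0.248M = 202 and 1.66N + M = 565.
Substituting M = 565 - 1.66N into the first: N(1 - 0.248·1.66) = 202 - 0.248·565.
So N* = 61.9/0.588 = 105, and then M* = 565 - 1.66·105 = 390.

N* ≈ 105, M* ≈ 390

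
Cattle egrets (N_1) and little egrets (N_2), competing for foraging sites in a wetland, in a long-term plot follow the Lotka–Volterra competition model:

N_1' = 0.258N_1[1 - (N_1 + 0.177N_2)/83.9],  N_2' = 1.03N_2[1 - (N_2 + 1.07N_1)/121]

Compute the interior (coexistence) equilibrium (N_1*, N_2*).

Setting both brackets to zero gives the nullclines N_1 + 0.177N_2 = 83.9 and 1.07N_1 + N_2 = 121.
Substituting N_2 = 121 - 1.07N_1 into the first: N_1(1 - 0.177·1.07) = 83.9 - 0.177·121.
So N_1* = 62.5/0.811 = 77.1, and then N_2* = 121 - 1.07·77.1 = 38.5.

N_1* ≈ 77.1, N_2* ≈ 38.5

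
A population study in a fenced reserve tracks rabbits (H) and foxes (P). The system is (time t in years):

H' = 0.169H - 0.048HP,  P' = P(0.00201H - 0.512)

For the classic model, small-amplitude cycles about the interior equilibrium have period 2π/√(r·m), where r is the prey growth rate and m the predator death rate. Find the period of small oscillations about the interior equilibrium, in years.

T ≈ 21.4 years

Here r = 0.169 and m = 0.512, so r·m = 0.0865.
ω = √0.0865 = 0.294 per year, hence T = 2π/ω ≈ 21.4 years.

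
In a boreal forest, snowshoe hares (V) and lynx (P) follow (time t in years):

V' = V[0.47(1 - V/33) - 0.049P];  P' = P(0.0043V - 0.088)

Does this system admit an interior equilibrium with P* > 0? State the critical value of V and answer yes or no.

The predator equation gives dP/dt > 0 only when V > 0.088/0.0043 = 20.5.
Without the predator, V → K = 33. Since 33 > 20.5, the predator can invade and persist.

Threshold V = 20.5; K > 20.5, so yes, the predator persists.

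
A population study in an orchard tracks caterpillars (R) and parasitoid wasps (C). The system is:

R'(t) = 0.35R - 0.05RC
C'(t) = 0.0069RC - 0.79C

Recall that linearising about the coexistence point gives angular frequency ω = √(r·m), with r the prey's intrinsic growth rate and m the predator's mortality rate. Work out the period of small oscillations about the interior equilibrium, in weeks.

T ≈ 11.9 weeks

Here r = 0.35 and m = 0.79, so r·m = 0.276.
ω = √0.276 = 0.526 per week, hence T = 2π/ω ≈ 11.9 weeks.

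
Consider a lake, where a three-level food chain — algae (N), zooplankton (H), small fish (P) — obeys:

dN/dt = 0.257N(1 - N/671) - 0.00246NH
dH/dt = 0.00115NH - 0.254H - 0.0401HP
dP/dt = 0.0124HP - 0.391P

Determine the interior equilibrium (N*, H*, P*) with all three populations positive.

From dP/dt = 0: 0.0124H* = 0.391, so H* = 31.5.
From dN/dt = 0: 0.257(1 - N*/671) = 0.00246·31.5, giving N* = 671·(1 - 0.302) = 468.
From dH/dt = 0: 0.00115·468 - 0.254 = 0.0401P*, so P* = 0.285/0.0401 = 7.1.

N* ≈ 468, H* ≈ 31.5, P* ≈ 7.1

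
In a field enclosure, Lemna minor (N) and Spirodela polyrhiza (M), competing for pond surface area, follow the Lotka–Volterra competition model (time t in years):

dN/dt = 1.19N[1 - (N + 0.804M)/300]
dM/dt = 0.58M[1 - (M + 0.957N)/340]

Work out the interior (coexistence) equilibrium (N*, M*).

Setting both brackets to zero gives the nullclines N + 0.804M = 300 and 0.957N + M = 340.
Substituting M = 340 - 0.957N into the first: N(1 - 0.804·0.957) = 300 - 0.804·340.
So N* = 26.6/0.231 = 116, and then M* = 340 - 0.957·116 = 229.

N* ≈ 116, M* ≈ 229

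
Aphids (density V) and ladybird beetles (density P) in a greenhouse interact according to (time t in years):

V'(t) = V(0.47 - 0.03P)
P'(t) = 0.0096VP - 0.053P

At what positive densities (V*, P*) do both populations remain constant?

V* ≈ 5.52, P* ≈ 15.7

Set dP/dt = 0 with P > 0: 0.0096V - 0.053 = 0, so V* = 0.053/0.0096 = 5.52.
Set dV/dt = 0 with V > 0: 0.47 - 0.03P = 0, so P* = 0.47/0.03 = 15.7.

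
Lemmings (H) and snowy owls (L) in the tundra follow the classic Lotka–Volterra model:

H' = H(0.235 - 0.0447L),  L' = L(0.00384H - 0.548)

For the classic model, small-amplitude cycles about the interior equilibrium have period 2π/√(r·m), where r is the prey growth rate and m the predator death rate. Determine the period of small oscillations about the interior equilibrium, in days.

T ≈ 17.5 days

Here r = 0.235 and m = 0.548, so r·m = 0.129.
ω = √0.129 = 0.359 per day, hence T = 2π/ω ≈ 17.5 days.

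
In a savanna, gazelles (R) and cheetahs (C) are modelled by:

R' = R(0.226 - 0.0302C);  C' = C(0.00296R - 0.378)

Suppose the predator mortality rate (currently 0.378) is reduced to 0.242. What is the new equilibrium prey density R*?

At the interior fixed point, setting dC/dt = 0 with C > 0 fixes R* = (predator death rate)/(RC coefficient) — independent of the other coefficients.
With the change, R* = 0.242/0.00296 = 81.8; it falls from 128.

R* ≈ 81.8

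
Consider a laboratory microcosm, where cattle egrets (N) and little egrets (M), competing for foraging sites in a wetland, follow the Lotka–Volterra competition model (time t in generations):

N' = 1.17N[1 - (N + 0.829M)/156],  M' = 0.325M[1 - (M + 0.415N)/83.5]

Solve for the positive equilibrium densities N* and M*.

N* ≈ 132, M* ≈ 28.6

Setting both brackets to zero gives the nullclines N + 0.829M = 156 and 0.415N + M = 83.5.
Substituting M = 83.5 - 0.415N into the first: N(1 - 0.829·0.415) = 156 - 0.829·83.5.
So N* = 86.8/0.656 = 132, and then M* = 83.5 - 0.415·132 = 28.6.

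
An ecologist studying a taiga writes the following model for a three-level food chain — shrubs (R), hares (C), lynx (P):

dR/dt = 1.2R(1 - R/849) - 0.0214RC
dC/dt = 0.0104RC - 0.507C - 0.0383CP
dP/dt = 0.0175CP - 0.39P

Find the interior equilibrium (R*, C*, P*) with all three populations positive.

From dP/dt = 0: 0.0175C* = 0.39, so C* = 22.3.
From dR/dt = 0: 1.2(1 - R*/849) = 0.0214·22.3, giving R* = 849·(1 - 0.397) = 512.
From dC/dt = 0: 0.0104·512 - 0.507 = 0.0383P*, so P* = 4.81/0.0383 = 126.

R* ≈ 512, C* ≈ 22.3, P* ≈ 126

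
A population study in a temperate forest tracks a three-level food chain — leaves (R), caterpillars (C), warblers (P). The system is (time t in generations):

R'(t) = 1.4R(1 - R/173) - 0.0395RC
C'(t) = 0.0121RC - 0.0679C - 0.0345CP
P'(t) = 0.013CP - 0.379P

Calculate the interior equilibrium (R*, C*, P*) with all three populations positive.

From dP/dt = 0: 0.013C* = 0.379, so C* = 29.2.
From dR/dt = 0: 1.4(1 - R*/173) = 0.0395·29.2, giving R* = 173·(1 - 0.823) = 30.7.
From dC/dt = 0: 0.0121·30.7 - 0.0679 = 0.0345P*, so P* = 0.304/0.0345 = 8.8.

R* ≈ 30.7, C* ≈ 29.2, P* ≈ 8.8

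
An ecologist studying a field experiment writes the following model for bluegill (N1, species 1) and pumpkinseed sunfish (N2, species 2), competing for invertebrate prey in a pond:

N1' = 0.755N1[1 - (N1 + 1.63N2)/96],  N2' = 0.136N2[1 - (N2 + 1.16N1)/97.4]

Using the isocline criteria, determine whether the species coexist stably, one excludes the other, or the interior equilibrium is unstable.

unstable coexistence (outcome depends on initial conditions)

Compare the nullcline intercepts: K1/α12 = 96/1.63 = 58.9 < K2 = 97.4; K2/α21 = 97.4/1.16 = 84 < K1 = 96.
Since both are reversed, neither can invade when rare; the interior point is a saddle.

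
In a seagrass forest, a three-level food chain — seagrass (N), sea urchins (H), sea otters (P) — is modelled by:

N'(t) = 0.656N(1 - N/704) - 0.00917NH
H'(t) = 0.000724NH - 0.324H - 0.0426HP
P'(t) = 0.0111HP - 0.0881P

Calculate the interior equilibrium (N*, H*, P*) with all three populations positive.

N* ≈ 626, H* ≈ 7.94, P* ≈ 3.03

From dP/dt = 0: 0.0111H* = 0.0881, so H* = 7.94.
From dN/dt = 0: 0.656(1 - N*/704) = 0.00917·7.94, giving N* = 704·(1 - 0.111) = 626.
From dH/dt = 0: 0.000724·626 - 0.324 = 0.0426P*, so P* = 0.129/0.0426 = 3.03.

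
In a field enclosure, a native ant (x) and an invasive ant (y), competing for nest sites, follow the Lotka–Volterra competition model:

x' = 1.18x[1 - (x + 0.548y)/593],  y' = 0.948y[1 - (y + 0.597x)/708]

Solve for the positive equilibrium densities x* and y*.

x* ≈ 305, y* ≈ 526

Setting both brackets to zero gives the nullclines x + 0.548y = 593 and 0.597x + y = 708.
Substituting y = 708 - 0.597x into the first: x(1 - 0.548·0.597) = 593 - 0.548·708.
So x* = 205/0.673 = 305, and then y* = 708 - 0.597·305 = 526.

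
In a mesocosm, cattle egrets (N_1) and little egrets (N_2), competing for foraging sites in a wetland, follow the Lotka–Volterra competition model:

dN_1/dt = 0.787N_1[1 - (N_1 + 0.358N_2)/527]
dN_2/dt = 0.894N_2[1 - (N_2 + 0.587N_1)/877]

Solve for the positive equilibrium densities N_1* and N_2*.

Setting both brackets to zero gives the nullclines N_1 + 0.358N_2 = 527 and 0.587N_1 + N_2 = 877.
Substituting N_2 = 877 - 0.587N_1 into the first: N_1(1 - 0.358·0.587) = 527 - 0.358·877.
So N_1* = 213/0.79 = 270, and then N_2* = 877 - 0.587·270 = 719.

N_1* ≈ 270, N_2* ≈ 719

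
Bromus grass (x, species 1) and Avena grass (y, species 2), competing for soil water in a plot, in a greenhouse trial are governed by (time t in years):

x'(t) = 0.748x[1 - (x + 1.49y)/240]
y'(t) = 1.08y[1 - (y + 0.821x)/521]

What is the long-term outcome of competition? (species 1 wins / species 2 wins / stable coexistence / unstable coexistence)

species 2 excludes species 1

Compare the nullcline intercepts: K1/α12 = 240/1.49 = 161 < K2 = 521; K2/α21 = 521/0.821 = 635 > K1 = 240.
Since the inequalities point opposite ways, species 2 can invade but species 1 cannot.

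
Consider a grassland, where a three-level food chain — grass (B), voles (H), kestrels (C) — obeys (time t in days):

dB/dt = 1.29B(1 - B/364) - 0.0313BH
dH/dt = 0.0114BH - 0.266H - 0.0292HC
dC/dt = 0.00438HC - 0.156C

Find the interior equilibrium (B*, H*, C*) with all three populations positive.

From dC/dt = 0: 0.00438H* = 0.156, so H* = 35.6.
From dB/dt = 0: 1.29(1 - B*/364) = 0.0313·35.6, giving B* = 364·(1 - 0.864) = 49.4.
From dH/dt = 0: 0.0114·49.4 - 0.266 = 0.0292C*, so C* = 0.298/0.0292 = 10.2.

B* ≈ 49.4, H* ≈ 35.6, C* ≈ 10.2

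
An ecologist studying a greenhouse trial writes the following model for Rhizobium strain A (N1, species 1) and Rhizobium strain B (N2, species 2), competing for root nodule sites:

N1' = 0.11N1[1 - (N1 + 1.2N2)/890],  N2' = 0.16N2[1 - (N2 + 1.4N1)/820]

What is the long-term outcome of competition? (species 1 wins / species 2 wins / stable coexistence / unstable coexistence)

Compare the nullcline intercepts: K1/α12 = 890/1.2 = 742 < K2 = 820; K2/α21 = 820/1.4 = 586 < K1 = 890.
Since both are reversed, neither can invade when rare; the interior point is a saddle.

unstable coexistence (outcome depends on initial conditions)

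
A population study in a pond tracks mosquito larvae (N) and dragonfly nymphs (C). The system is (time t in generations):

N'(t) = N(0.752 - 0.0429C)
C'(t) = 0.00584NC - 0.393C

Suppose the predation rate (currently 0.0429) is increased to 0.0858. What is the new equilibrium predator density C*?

C* ≈ 8.76

At the interior fixed point, setting dN/dt = 0 with N > 0 fixes C* = (prey growth rate)/(NC coefficient) — independent of the other coefficients.
With the change, C* = 0.752/0.0858 = 8.76; it falls from 17.5.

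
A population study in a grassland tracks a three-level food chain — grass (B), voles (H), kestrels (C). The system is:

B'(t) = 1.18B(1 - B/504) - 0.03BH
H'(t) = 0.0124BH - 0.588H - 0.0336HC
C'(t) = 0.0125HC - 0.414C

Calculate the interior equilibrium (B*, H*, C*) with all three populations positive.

From dC/dt = 0: 0.0125H* = 0.414, so H* = 33.1.
From dB/dt = 0: 1.18(1 - B*/504) = 0.03·33.1, giving B* = 504·(1 - 0.842) = 79.6.
From dH/dt = 0: 0.0124·79.6 - 0.588 = 0.0336C*, so C* = 0.399/0.0336 = 11.9.

B* ≈ 79.6, H* ≈ 33.1, C* ≈ 11.9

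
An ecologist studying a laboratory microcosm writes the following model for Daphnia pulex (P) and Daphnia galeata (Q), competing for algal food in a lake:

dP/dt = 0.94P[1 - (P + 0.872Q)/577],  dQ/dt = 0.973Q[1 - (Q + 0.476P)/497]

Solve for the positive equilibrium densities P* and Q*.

P* ≈ 246, Q* ≈ 380

Setting both brackets to zero gives the nullclines P + 0.872Q = 577 and 0.476P + Q = 497.
Substituting Q = 497 - 0.476P into the first: P(1 - 0.872·0.476) = 577 - 0.872·497.
So P* = 144/0.585 = 246, and then Q* = 497 - 0.476·246 = 380.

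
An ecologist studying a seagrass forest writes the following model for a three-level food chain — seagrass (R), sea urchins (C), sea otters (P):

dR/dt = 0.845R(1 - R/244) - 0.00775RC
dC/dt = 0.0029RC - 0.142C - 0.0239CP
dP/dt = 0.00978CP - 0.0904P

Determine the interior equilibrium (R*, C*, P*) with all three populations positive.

R* ≈ 223, C* ≈ 9.24, P* ≈ 21.2

From dP/dt = 0: 0.00978C* = 0.0904, so C* = 9.24.
From dR/dt = 0: 0.845(1 - R*/244) = 0.00775·9.24, giving R* = 244·(1 - 0.0848) = 223.
From dC/dt = 0: 0.0029·223 - 0.142 = 0.0239P*, so P* = 0.506/0.0239 = 21.2.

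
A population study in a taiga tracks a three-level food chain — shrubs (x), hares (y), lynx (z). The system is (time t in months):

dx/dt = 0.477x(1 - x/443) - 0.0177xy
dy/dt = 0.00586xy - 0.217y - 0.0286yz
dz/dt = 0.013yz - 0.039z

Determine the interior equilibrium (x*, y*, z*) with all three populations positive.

x* ≈ 394, y* ≈ 3, z* ≈ 73.1

From dz/dt = 0: 0.013y* = 0.039, so y* = 3.
From dx/dt = 0: 0.477(1 - x*/443) = 0.0177·3, giving x* = 443·(1 - 0.111) = 394.
From dy/dt = 0: 0.00586·394 - 0.217 = 0.0286z*, so z* = 2.09/0.0286 = 73.1.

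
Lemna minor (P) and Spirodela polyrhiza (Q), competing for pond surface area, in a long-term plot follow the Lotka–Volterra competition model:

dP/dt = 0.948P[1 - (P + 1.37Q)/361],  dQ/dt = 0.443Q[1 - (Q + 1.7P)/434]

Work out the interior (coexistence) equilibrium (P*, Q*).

Setting both brackets to zero gives the nullclines P + 1.37Q = 361 and 1.7P + Q = 434.
Substituting Q = 434 - 1.7P into the first: P(1 - 1.37·1.7) = 361 - 1.37·434.
So P* = -234/-1.33 = 176, and then Q* = 434 - 1.7·176 = 135.

P* ≈ 176, Q* ≈ 135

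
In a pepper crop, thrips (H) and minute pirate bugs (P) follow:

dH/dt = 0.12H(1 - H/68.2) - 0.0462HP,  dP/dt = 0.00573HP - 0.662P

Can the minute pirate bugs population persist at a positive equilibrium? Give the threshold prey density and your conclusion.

The predator equation gives dP/dt > 0 only when H > 0.662/0.00573 = 116.
Without the predator, H → K = 68.2. Since 68.2 < 116, the predator cannot invade.

Threshold H = 116; K < 116, so no, the predator goes extinct.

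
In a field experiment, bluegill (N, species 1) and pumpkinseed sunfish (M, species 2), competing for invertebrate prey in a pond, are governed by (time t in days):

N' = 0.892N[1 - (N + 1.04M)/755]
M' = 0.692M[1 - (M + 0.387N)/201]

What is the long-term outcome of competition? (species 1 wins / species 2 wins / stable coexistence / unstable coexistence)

species 1 excludes species 2

Compare the nullcline intercepts: K1/α12 = 755/1.04 = 726 > K2 = 201; K2/α21 = 201/0.387 = 519 < K1 = 755.
Since the inequalities point opposite ways, species 1 can invade but species 2 cannot.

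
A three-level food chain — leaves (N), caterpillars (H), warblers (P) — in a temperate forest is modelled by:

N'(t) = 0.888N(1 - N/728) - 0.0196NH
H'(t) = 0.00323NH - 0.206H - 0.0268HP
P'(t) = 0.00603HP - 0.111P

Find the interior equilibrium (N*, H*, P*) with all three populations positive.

N* ≈ 432, H* ≈ 18.4, P* ≈ 44.4

From dP/dt = 0: 0.00603H* = 0.111, so H* = 18.4.
From dN/dt = 0: 0.888(1 - N*/728) = 0.0196·18.4, giving N* = 728·(1 - 0.406) = 432.
From dH/dt = 0: 0.00323·432 - 0.206 = 0.0268P*, so P* = 1.19/0.0268 = 44.4.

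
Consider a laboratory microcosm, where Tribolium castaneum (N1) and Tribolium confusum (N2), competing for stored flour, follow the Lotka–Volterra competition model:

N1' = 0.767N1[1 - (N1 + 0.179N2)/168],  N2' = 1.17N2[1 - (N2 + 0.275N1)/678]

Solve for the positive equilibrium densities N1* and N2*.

N1* ≈ 49.1, N2* ≈ 665

Setting both brackets to zero gives the nullclines N1 + 0.179N2 = 168 and 0.275N1 + N2 = 678.
Substituting N2 = 678 - 0.275N1 into the first: N1(1 - 0.179·0.275) = 168 - 0.179·678.
So N1* = 46.6/0.951 = 49.1, and then N2* = 678 - 0.275·49.1 = 665.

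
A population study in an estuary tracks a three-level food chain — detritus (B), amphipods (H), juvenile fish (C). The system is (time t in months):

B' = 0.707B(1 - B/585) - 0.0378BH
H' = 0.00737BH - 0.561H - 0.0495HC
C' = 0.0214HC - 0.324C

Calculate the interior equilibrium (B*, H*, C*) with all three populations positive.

From dC/dt = 0: 0.0214H* = 0.324, so H* = 15.1.
From dB/dt = 0: 0.707(1 - B*/585) = 0.0378·15.1, giving B* = 585·(1 - 0.809) = 111.
From dH/dt = 0: 0.00737·111 - 0.561 = 0.0495C*, so C* = 0.26/0.0495 = 5.26.

B* ≈ 111, H* ≈ 15.1, C* ≈ 5.26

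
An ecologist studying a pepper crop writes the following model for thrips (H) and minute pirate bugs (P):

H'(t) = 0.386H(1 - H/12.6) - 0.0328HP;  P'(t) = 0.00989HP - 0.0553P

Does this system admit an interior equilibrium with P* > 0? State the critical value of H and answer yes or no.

The predator equation gives dP/dt > 0 only when H > 0.0553/0.00989 = 5.59.
Without the predator, H → K = 12.6. Since 12.6 > 5.59, the predator can invade and persist.

Threshold H = 5.59; K > 5.59, so yes, the predator persists.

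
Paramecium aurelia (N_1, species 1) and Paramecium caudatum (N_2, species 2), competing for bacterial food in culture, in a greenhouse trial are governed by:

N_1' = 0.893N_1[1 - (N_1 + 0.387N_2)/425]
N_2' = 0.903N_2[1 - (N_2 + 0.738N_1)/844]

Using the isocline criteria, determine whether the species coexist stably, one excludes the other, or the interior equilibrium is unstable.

stable coexistence

Compare the nullcline intercepts: K1/α12 = 425/0.387 = 1100 > K2 = 844; K2/α21 = 844/0.738 = 1140 > K1 = 425.
Since both inequalities hold, each species can invade when rare, so the interior equilibrium is stable.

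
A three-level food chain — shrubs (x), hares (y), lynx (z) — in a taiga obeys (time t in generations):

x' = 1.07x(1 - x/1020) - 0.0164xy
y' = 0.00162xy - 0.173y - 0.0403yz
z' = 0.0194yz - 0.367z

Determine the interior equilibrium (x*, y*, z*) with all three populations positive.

From dz/dt = 0: 0.0194y* = 0.367, so y* = 18.9.
From dx/dt = 0: 1.07(1 - x*/1020) = 0.0164·18.9, giving x* = 1020·(1 - 0.29) = 724.
From dy/dt = 0: 0.00162·724 - 0.173 = 0.0403z*, so z* = 1/0.0403 = 24.8.

x* ≈ 724, y* ≈ 18.9, z* ≈ 24.8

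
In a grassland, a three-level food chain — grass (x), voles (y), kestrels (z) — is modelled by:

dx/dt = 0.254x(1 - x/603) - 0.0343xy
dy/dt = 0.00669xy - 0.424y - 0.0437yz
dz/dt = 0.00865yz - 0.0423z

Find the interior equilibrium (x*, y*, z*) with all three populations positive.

x* ≈ 205, y* ≈ 4.89, z* ≈ 21.7

From dz/dt = 0: 0.00865y* = 0.0423, so y* = 4.89.
From dx/dt = 0: 0.254(1 - x*/603) = 0.0343·4.89, giving x* = 603·(1 - 0.66) = 205.
From dy/dt = 0: 0.00669·205 - 0.424 = 0.0437z*, so z* = 0.946/0.0437 = 21.7.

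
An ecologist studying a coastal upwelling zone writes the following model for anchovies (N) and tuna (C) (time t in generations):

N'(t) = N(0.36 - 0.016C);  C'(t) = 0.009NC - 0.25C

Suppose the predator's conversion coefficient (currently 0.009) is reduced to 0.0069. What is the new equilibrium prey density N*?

N* ≈ 36.2

At the interior fixed point, setting dC/dt = 0 with C > 0 fixes N* = (predator death rate)/(NC coefficient) — independent of the other coefficients.
With the change, N* = 0.25/0.0069 = 36.2; it rises from 27.8.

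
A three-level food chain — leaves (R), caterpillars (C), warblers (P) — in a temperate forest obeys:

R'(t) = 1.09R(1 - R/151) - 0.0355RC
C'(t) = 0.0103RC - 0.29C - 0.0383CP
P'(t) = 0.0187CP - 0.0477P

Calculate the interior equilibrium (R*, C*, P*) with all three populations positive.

R* ≈ 138, C* ≈ 2.55, P* ≈ 29.7

From dP/dt = 0: 0.0187C* = 0.0477, so C* = 2.55.
From dR/dt = 0: 1.09(1 - R*/151) = 0.0355·2.55, giving R* = 151·(1 - 0.0831) = 138.
From dC/dt = 0: 0.0103·138 - 0.29 = 0.0383P*, so P* = 1.14/0.0383 = 29.7.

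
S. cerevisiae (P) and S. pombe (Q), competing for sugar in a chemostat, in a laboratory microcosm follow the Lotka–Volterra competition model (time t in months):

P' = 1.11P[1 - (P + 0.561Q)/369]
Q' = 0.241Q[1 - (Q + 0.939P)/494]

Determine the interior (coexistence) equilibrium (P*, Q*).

Setting both brackets to zero gives the nullclines P + 0.561Q = 369 and 0.939P + Q = 494.
Substituting Q = 494 - 0.939P into the first: P(1 - 0.561·0.939) = 369 - 0.561·494.
So P* = 91.9/0.473 = 194, and then Q* = 494 - 0.939·194 = 312.

P* ≈ 194, Q* ≈ 312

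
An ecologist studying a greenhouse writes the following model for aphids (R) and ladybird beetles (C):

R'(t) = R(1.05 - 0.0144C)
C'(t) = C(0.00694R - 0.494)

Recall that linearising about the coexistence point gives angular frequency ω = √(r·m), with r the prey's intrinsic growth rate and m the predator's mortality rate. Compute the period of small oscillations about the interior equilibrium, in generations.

Here r = 1.05 and m = 0.494, so r·m = 0.519.
ω = √0.519 = 0.72 per generation, hence T = 2π/ω ≈ 8.72 generations.

T ≈ 8.72 generations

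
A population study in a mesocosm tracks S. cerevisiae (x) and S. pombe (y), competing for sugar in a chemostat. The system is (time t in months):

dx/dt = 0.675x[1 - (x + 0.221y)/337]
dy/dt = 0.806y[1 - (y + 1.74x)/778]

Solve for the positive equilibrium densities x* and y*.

Setting both brackets to zero gives the nullclines x + 0.221y = 337 and 1.74x + y = 778.
Substituting y = 778 - 1.74x into the first: x(1 - 0.221·1.74) = 337 - 0.221·778.
So x* = 165/0.615 = 268, and then y* = 778 - 1.74·268 = 311.

x* ≈ 268, y* ≈ 311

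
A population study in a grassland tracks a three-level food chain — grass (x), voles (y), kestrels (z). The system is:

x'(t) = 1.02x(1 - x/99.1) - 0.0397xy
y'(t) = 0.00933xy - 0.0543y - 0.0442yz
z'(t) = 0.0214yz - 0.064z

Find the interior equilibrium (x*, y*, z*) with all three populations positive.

From dz/dt = 0: 0.0214y* = 0.064, so y* = 2.99.
From dx/dt = 0: 1.02(1 - x*/99.1) = 0.0397·2.99, giving x* = 99.1·(1 - 0.116) = 87.6.
From dy/dt = 0: 0.00933·87.6 - 0.0543 = 0.0442z*, so z* = 0.763/0.0442 = 17.3.

x* ≈ 87.6, y* ≈ 2.99, z* ≈ 17.3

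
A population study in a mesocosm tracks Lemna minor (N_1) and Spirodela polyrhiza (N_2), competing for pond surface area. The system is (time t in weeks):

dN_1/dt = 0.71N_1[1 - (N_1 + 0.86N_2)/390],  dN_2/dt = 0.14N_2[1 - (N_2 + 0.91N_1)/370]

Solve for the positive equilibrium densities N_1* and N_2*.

N_1* ≈ 330, N_2* ≈ 69.5

Setting both brackets to zero gives the nullclines N_1 + 0.86N_2 = 390 and 0.91N_1 + N_2 = 370.
Substituting N_2 = 370 - 0.91N_1 into the first: N_1(1 - 0.86·0.91) = 390 - 0.86·370.
So N_1* = 71.8/0.217 = 330, and then N_2* = 370 - 0.91·330 = 69.5.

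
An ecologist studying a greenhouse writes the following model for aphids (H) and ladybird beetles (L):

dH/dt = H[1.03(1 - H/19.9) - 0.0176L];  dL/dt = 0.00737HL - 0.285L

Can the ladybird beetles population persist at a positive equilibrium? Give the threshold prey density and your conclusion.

Threshold H = 38.7; K < 38.7, so no, the predator goes extinct.

The predator equation gives dL/dt > 0 only when H > 0.285/0.00737 = 38.7.
Without the predator, H → K = 19.9. Since 19.9 < 38.7, the predator cannot invade.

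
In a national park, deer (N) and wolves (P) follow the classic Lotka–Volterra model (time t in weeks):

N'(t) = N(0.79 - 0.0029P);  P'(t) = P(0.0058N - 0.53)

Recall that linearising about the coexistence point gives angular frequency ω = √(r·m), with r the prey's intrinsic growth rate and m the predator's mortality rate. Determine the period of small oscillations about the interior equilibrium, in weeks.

Here r = 0.79 and m = 0.53, so r·m = 0.419.
ω = √0.419 = 0.647 per week, hence T = 2π/ω ≈ 9.71 weeks.

T ≈ 9.71 weeks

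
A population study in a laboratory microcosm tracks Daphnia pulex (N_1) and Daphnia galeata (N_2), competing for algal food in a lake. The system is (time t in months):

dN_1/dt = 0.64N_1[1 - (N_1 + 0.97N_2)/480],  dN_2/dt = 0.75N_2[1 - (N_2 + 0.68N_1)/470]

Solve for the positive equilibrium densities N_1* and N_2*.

N_1* ≈ 70.8, N_2* ≈ 422

Setting both brackets to zero gives the nullclines N_1 + 0.97N_2 = 480 and 0.68N_1 + N_2 = 470.
Substituting N_2 = 470 - 0.68N_1 into the first: N_1(1 - 0.97·0.68) = 480 - 0.97·470.
So N_1* = 24.1/0.34 = 70.8, and then N_2* = 470 - 0.68·70.8 = 422.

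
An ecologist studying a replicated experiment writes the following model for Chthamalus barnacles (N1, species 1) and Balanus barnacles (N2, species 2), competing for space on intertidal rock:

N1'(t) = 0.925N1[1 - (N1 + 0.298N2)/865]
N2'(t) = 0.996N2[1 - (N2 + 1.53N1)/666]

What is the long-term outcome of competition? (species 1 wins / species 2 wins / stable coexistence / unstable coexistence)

species 1 excludes species 2

Compare the nullcline intercepts: K1/α12 = 865/0.298 = 2900 > K2 = 666; K2/α21 = 666/1.53 = 435 < K1 = 865.
Since the inequalities point opposite ways, species 1 can invade but species 2 cannot.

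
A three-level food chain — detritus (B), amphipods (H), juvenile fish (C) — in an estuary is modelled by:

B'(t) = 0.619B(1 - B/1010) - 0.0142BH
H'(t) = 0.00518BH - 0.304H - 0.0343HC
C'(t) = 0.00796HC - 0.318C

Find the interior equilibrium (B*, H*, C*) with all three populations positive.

From dC/dt = 0: 0.00796H* = 0.318, so H* = 39.9.
From dB/dt = 0: 0.619(1 - B*/1010) = 0.0142·39.9, giving B* = 1010·(1 - 0.916) = 84.4.
From dH/dt = 0: 0.00518·84.4 - 0.304 = 0.0343C*, so C* = 0.133/0.0343 = 3.88.

B* ≈ 84.4, H* ≈ 39.9, C* ≈ 3.88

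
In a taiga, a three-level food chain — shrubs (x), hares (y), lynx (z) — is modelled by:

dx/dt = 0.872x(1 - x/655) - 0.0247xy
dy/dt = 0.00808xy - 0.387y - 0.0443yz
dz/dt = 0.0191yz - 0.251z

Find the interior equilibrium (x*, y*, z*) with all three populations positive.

From dz/dt = 0: 0.0191y* = 0.251, so y* = 13.1.
From dx/dt = 0: 0.872(1 - x*/655) = 0.0247·13.1, giving x* = 655·(1 - 0.372) = 411.
From dy/dt = 0: 0.00808·411 - 0.387 = 0.0443z*, so z* = 2.94/0.0443 = 66.3.

x* ≈ 411, y* ≈ 13.1, z* ≈ 66.3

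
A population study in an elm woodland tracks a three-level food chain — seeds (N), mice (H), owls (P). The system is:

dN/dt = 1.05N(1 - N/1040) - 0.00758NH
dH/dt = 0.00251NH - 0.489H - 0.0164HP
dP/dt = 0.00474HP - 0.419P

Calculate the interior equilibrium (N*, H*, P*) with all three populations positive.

From dP/dt = 0: 0.00474H* = 0.419, so H* = 88.4.
From dN/dt = 0: 1.05(1 - N*/1040) = 0.00758·88.4, giving N* = 1040·(1 - 0.638) = 376.
From dH/dt = 0: 0.00251·376 - 0.489 = 0.0164P*, so P* = 0.456/0.0164 = 27.8.

N* ≈ 376, H* ≈ 88.4, P* ≈ 27.8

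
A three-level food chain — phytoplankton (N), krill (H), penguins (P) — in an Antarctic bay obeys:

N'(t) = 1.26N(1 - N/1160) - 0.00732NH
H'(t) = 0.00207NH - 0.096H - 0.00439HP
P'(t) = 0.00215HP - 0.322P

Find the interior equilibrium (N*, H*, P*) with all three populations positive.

From dP/dt = 0: 0.00215H* = 0.322, so H* = 150.
From dN/dt = 0: 1.26(1 - N*/1160) = 0.00732·150, giving N* = 1160·(1 - 0.87) = 151.
From dH/dt = 0: 0.00207·151 - 0.096 = 0.00439P*, so P* = 0.216/0.00439 = 49.2.

N* ≈ 151, H* ≈ 150, P* ≈ 49.2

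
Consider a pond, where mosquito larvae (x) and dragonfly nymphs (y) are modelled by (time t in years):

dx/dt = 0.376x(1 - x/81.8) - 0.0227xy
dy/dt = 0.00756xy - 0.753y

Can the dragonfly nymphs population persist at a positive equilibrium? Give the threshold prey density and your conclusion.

The predator equation gives dy/dt > 0 only when x > 0.753/0.00756 = 99.6.
Without the predator, x → K = 81.8. Since 81.8 < 99.6, the predator cannot invade.

Threshold x = 99.6; K < 99.6, so no, the predator goes extinct.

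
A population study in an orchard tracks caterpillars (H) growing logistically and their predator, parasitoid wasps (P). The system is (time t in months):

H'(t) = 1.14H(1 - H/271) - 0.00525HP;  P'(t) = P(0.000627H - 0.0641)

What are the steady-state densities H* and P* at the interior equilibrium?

H* ≈ 102, P* ≈ 135

From dP/dt = 0 with P > 0: 0.000627H* = 0.0641, so H* = 102.
Substitute into dH/dt = 0: 1.14(1 - 102/271) = 0.00525P*.
The bracket is 0.623, giving P* = 0.71/0.00525 = 135.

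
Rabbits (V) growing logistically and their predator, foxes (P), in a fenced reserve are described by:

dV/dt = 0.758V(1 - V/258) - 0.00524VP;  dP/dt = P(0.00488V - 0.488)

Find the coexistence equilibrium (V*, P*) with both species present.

From dP/dt = 0 with P > 0: 0.00488V* = 0.488, so V* = 100.
Substitute into dV/dt = 0: 0.758(1 - 100/258) = 0.00524P*.
The bracket is 0.612, giving P* = 0.464/0.00524 = 88.6.

V* ≈ 100, P* ≈ 88.6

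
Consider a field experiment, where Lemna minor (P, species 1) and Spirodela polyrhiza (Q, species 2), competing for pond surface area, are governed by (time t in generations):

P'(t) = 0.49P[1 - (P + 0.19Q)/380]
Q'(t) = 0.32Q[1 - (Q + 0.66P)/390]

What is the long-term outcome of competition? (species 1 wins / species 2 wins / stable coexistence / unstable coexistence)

stable coexistence

Compare the nullcline intercepts: K1/α12 = 380/0.19 = 2000 > K2 = 390; K2/α21 = 390/0.66 = 591 > K1 = 380.
Since both inequalities hold, each species can invade when rare, so the interior equilibrium is stable.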